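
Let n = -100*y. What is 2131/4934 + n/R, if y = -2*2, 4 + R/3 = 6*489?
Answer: 2070509/4336986 ≈ 0.47741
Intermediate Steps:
R = 8790 (R = -12 + 3*(6*489) = -12 + 3*2934 = -12 + 8802 = 8790)
y = -4
n = 400 (n = -100*(-4) = 400)
2131/4934 + n/R = 2131/4934 + 400/8790 = 2131*(1/4934) + 400*(1/8790) = 2131/4934 + 40/879 = 2070509/4336986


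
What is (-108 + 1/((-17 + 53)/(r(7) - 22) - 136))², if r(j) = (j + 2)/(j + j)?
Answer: 19770855352249/1694804224 ≈ 11666.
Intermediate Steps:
r(j) = (2 + j)/(2*j) (r(j) = (2 + j)/((2*j)) = (2 + j)*(1/(2*j)) = (2 + j)/(2*j))
(-108 + 1/((-17 + 53)/(r(7) - 22) - 136))² = (-108 + 1/((-17 + 53)/((½)*(2 + 7)/7 - 22) - 136))² = (-108 + 1/(36/((½)*(⅐)*9 - 22) - 136))² = (-108 + 1/(36/(9/14 - 22) - 136))² = (-108 + 1/(36/(-299/14) - 136))² = (-108 + 1/(36*(-14/299) - 136))² = (-108 + 1/(-504/299 - 136))² = (-108 + 1/(-41168/299))² = (-108 - 299/41168)² = (-4446443/41168)² = 19770855352249/1694804224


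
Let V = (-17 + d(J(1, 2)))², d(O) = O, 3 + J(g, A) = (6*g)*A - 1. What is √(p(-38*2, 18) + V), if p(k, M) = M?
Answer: 3*√11 ≈ 9.9499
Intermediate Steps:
J(g, A) = -4 + 6*A*g (J(g, A) = -3 + ((6*g)*A - 1) = -3 + (6*A*g - 1) = -3 + (-1 + 6*A*g) = -4 + 6*A*g)
V = 81 (V = (-17 + (-4 + 6*2*1))² = (-17 + (-4 + 12))² = (-17 + 8)² = (-9)² = 81)
√(p(-38*2, 18) + V) = √(18 + 81) = √99 = 3*√11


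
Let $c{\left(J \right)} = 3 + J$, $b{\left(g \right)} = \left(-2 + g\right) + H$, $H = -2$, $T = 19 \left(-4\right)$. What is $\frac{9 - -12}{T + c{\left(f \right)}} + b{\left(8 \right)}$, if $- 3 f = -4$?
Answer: $\frac{797}{215} \approx 3.707$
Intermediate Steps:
$T = -76$
$f = \frac{4}{3}$ ($f = \left(- \frac{1}{3}\right) \left(-4\right) = \frac{4}{3} \approx 1.3333$)
$b{\left(g \right)} = -4 + g$ ($b{\left(g \right)} = \left(-2 + g\right) - 2 = -4 + g$)
$\frac{9 - -12}{T + c{\left(f \right)}} + b{\left(8 \right)} = \frac{9 - -12}{-76 + \left(3 + \frac{4}{3}\right)} + \left(-4 + 8\right) = \frac{9 + 12}{-76 + \frac{13}{3}} + 4 = \frac{1}{- \frac{215}{3}} \cdot 21 + 4 = \left(- \frac{3}{215}\right) 21 + 4 = - \frac{63}{215} + 4 = \frac{797}{215}$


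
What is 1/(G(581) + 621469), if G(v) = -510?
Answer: 1/620959 ≈ 1.6104e-6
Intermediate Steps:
1/(G(581) + 621469) = 1/(-510 + 621469) = 1/620959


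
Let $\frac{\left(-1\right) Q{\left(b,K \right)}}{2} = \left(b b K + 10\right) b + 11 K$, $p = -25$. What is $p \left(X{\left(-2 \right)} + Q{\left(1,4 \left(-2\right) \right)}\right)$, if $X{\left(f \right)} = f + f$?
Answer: $-4200$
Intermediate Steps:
$X{\left(f \right)} = 2 f$
$Q{\left(b,K \right)} = - 22 K - 2 b \left(10 + K b^{2}\right)$ ($Q{\left(b,K \right)} = - 2 \left(\left(b b K + 10\right) b + 11 K\right) = - 2 \left(\left(b^{2} K + 10\right) b + 11 K\right) = - 2 \left(\left(K b^{2} + 10\right) b + 11 K\right) = - 2 \left(\left(10 + K b^{2}\right) b + 11 K\right) = - 2 \left(b \left(10 + K b^{2}\right) + 11 K\right) = - 2 \left(11 K + b \left(10 + K b^{2}\right)\right) = - 22 K - 2 b \left(10 + K b^{2}\right)$)
$p \left(X{\left(-2 \right)} + Q{\left(1,4 \left(-2\right) \right)}\right) = - 25 \left(2 \left(-2\right) - \left(20 + 2 \cdot 4 \left(-2\right) 1^{3} + 22 \cdot 4 \left(-2\right)\right)\right) = - 25 \left(-4 - \left(-156 - 16\right)\right) = - 25 \left(-4 + \left(176 - 20 + 16\right)\right) = - 25 \left(-4 + 172\right) = \left(-25\right) 168 = -4200$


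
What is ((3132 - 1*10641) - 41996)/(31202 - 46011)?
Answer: 49505/14809 ≈ 3.3429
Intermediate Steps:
((3132 - 1*10641) - 41996)/(31202 - 46011) = ((3132 - 10641) - 41996)/(-14809) = (-7509 - 41996)*(-1/14809) = -49505*(-1/14809) = 49505/14809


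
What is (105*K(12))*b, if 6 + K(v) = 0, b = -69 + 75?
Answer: -3780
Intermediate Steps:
b = 6
K(v) = -6 (K(v) = -6 + 0 = -6)
(105*K(12))*b = (105*(-6))*6 = -630*6 = -3780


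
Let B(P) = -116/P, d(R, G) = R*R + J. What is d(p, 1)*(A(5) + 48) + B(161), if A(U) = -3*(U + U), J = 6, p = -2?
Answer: 28864/161 ≈ 179.28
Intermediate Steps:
d(R, G) = 6 + R**2 (d(R, G) = R*R + 6 = R**2 + 6 = 6 + R**2)
A(U) = -6*U
d(p, 1)*(A(5) + 48) + B(161) = (6 + (-2)**2)*(-6*5 + 48) - 116/161 = (6 + 4)*(-30 + 48) - 116*1/161 = 10*18 - 116/161 = 180 - 116/161 = 28864/161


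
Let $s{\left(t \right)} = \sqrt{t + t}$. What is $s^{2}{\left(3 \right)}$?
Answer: $6$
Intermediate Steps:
$s{\left(t \right)} = \sqrt{2} \sqrt{t}$ ($s{\left(t \right)} = \sqrt{2 t} = \sqrt{2} \sqrt{t}$)
$s^{2}{\left(3 \right)} = \left(\sqrt{2} \sqrt{3}\right)^{2} = \left(\sqrt{6}\right)^{2} = 6$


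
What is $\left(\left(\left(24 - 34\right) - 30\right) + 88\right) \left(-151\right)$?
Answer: $-7248$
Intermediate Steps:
$\left(\left(\left(24 - 34\right) - 30\right) + 88\right) \left(-151\right) = \left(\left(-10 - 30\right) + 88\right) \left(-151\right) = \left(-40 + 88\right) \left(-151\right) = 48 \left(-151\right) = -7248$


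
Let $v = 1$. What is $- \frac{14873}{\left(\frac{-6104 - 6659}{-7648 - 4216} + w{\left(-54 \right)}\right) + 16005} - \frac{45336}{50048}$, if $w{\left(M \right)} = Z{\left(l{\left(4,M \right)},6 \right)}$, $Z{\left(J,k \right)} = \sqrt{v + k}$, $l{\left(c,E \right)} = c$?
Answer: $- \frac{413979678629512701595}{225594621587254624752} + \frac{2093441619008 \sqrt{7}}{36060521353461417} \approx -1.8349$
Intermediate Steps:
$Z{\left(J,k \right)} = \sqrt{1 + k}$
$w{\left(M \right)} = \sqrt{7}$ ($w{\left(M \right)} = \sqrt{1 + 6} = \sqrt{7}$)
$- \frac{14873}{\left(\frac{-6104 - 6659}{-7648 - 4216} + w{\left(-54 \right)}\right) + 16005} - \frac{45336}{50048} = - \frac{14873}{\left(\frac{-6104 - 6659}{-7648 - 4216} + \sqrt{7}\right) + 16005} - \frac{45336}{50048} = - \frac{14873}{\left(- \frac{12763}{-11864} + \sqrt{7}\right) + 16005} - \frac{5667}{6256} = - \frac{14873}{\left(\left(-12763\right) \left(- \frac{1}{11864}\right) + \sqrt{7}\right) + 16005} - \frac{5667}{6256} = - \frac{14873}{\left(\frac{12763}{11864} + \sqrt{7}\right) + 16005} - \frac{5667}{6256} = - \frac{14873}{\frac{189896083}{11864} + \sqrt{7}} - \frac{5667}{6256} = - \frac{5667}{6256} - \frac{14873}{\frac{189896083}{11864} + \sqrt{7}}$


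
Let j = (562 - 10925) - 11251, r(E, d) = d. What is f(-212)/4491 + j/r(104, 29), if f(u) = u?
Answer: -97074622/130239 ≈ -745.36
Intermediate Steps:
j = -21614 (j = -10363 - 11251 = -21614)
f(-212)/4491 + j/r(104, 29) = -212/4491 - 21614/29 = -97074622/130239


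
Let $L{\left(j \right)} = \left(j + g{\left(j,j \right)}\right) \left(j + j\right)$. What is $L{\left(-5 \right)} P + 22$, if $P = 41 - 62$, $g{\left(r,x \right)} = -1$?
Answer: $-1238$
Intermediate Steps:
$P = -21$ ($P = 41 - 62 = -21$)
$L{\left(j \right)} = 2 j \left(-1 + j\right)$ ($L{\left(j \right)} = \left(j - 1\right) \left(j + j\right) = \left(-1 + j\right) 2 j = 2 j \left(-1 + j\right)$)
$L{\left(-5 \right)} P + 22 = 2 \left(-5\right) \left(-1 - 5\right) \left(-21\right) + 22 = 2 \left(-5\right) \left(-6\right) \left(-21\right) + 22 = 60 \left(-21\right) + 22 = -1260 + 22 = -1238$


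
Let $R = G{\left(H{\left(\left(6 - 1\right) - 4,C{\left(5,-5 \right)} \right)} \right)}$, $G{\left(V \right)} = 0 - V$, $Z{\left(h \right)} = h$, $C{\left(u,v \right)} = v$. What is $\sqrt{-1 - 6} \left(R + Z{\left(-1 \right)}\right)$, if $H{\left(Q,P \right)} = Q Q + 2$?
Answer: $- 4 i \sqrt{7} \approx - 10.583 i$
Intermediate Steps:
$H{\left(Q,P \right)} = 2 + Q^{2}$ ($H{\left(Q,P \right)} = Q^{2} + 2 = 2 + Q^{2}$)
$G{\left(V \right)} = - V$
$R = -3$ ($R = - (2 + \left(\left(6 - 1\right) - 4\right)^{2}) = - (2 + \left(5 - 4\right)^{2}) = - (2 + 1^{2}) = - (2 + 1) = \left(-1\right) 3 = -3$)
$\sqrt{-1 - 6} \left(R + Z{\left(-1 \right)}\right) = \sqrt{-1 - 6} \left(-3 - 1\right) = \sqrt{-7} \left(-4\right) = i \sqrt{7} \left(-4\right) = - 4 i \sqrt{7}$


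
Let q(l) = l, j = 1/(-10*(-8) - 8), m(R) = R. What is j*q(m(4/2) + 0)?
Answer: 1/36 ≈ 0.027778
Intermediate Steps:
j = 1/72 (j = 1/(80 - 8) = 1/72 ≈ 0.013889)
j*q(m(4/2) + 0) = (4/2 + 0)/72 = (4*(½) + 0)/72 = (2 + 0)/72 = (1/72)*2 = 1/36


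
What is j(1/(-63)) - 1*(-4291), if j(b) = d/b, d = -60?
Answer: 8071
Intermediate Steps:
j(b) = -60/b
j(1/(-63)) - 1*(-4291) = -60/(1/(-63)) - 1*(-4291) = -60/(-1/63) + 4291 = -60*(-63) + 4291 = 3780 + 4291 = 8071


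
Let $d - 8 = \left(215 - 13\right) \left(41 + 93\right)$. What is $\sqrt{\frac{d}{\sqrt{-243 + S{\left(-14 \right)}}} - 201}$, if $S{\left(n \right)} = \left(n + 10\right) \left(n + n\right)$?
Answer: $\frac{\sqrt{-3449361 - 3546956 i \sqrt{131}}}{131} \approx 32.963 - 35.883 i$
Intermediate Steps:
$S{\left(n \right)} = 2 n \left(10 + n\right)$ ($S{\left(n \right)} = \left(10 + n\right) 2 n = 2 n \left(10 + n\right)$)
$d = 27076$ ($d = 8 + \left(215 - 13\right) \left(41 + 93\right) = 8 + 202 \cdot 134 = 8 + 27068 = 27076$)
$\sqrt{\frac{d}{\sqrt{-243 + S{\left(-14 \right)}}} - 201} = \sqrt{\frac{27076}{\sqrt{-243 + 2 \left(-14\right) \left(10 - 14\right)}} - 201} = \sqrt{\frac{27076}{\sqrt{-243 + 2 \left(-14\right) \left(-4\right)}} - 201} = \sqrt{\frac{27076}{\sqrt{-243 + 112}} - 201} = \sqrt{\frac{27076}{\sqrt{-131}} - 201} = \sqrt{\frac{27076}{i \sqrt{131}} - 201} = \sqrt{27076 \left(- \frac{i \sqrt{131}}{131}\right) - 201} = \sqrt{- \frac{27076 i \sqrt{131}}{131} - 201} = \sqrt{-201 - \frac{27076 i \sqrt{131}}{131}}$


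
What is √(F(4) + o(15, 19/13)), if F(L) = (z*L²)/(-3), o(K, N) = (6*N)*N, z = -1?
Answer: √27606/39 ≈ 4.2603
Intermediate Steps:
o(K, N) = 6*N²
F(L) = L²/3 (F(L) = -L²/(-3) = -L²*(-⅓) = L²/3)
√(F(4) + o(15, 19/13)) = √((⅓)*4² + 6*(19/13)²) = √((⅓)*16 + 6*(19*(1/13))²) = √(16/3 + 6*(19/13)²) = √(16/3 + 6*(361/169)) = √(16/3 + 2166/169) = √(9202/507) = √27606/39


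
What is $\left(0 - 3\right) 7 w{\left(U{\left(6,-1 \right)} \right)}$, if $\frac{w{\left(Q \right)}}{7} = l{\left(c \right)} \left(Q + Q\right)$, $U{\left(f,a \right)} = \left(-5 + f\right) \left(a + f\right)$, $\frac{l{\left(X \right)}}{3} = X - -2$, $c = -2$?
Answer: $0$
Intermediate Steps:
$l{\left(X \right)} = 6 + 3 X$ ($l{\left(X \right)} = 3 \left(X - -2\right) = 3 \left(X + 2\right) = 3 \left(2 + X\right) = 6 + 3 X$)
$w{\left(Q \right)} = 0$ ($w{\left(Q \right)} = 7 \left(6 + 3 \left(-2\right)\right) \left(Q + Q\right) = 7 \left(6 - 6\right) 2 Q = 7 \cdot 0 \cdot 2 Q = 7 \cdot 0 = 0$)
$\left(0 - 3\right) 7 w{\left(U{\left(6,-1 \right)} \right)} = \left(0 - 3\right) 7 \cdot 0 = \left(-3\right) 7 \cdot 0 = \left(-21\right) 0 = 0$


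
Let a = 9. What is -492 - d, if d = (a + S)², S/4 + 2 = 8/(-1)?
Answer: -1453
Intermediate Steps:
S = -40 (S = -8 + 4*(8/(-1)) = -8 + 4*(8*(-1)) = -8 + 4*(-8) = -8 - 32 = -40)
d = 961 (d = (9 - 40)² = (-31)² = 961)
-492 - d = -492 - 1*961 = -492 - 961 = -1453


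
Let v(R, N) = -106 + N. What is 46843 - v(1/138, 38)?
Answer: 46911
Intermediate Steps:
46843 - v(1/138, 38) = 46843 - (-106 + 38) = 46843 - 1*(-68) = 46843 + 68 = 46911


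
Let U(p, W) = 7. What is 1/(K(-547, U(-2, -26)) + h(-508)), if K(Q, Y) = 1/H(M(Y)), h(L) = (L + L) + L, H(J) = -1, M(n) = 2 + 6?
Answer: -1/1525 ≈ -0.00065574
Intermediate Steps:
M(n) = 8
h(L) = 3*L (h(L) = 2*L + L = 3*L)
K(Q, Y) = -1 (K(Q, Y) = 1/(-1) = -1)
1/(K(-547, U(-2, -26)) + h(-508)) = 1/(-1 + 3*(-508)) = 1/(-1 - 1524) = 1/(-1525) = -1/1525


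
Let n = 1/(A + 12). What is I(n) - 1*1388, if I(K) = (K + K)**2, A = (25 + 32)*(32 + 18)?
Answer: -2842292267/2047761 ≈ -1388.0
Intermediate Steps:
A = 2850 (A = 57*50 = 2850)
n = 1/2862 (n = 1/(2850 + 12) = 1/2862 ≈ 0.00034941)
I(K) = 4*K**2 (I(K) = (2*K)**2 = 4*K**2)
I(n) - 1*1388 = 4*(1/2862)**2 - 1*1388 = 4*(1/8191044) - 1388 = 1/2047761 - 1388 = -2842292267/2047761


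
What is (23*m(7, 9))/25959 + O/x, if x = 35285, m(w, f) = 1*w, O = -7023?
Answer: -176629172/915963315 ≈ -0.19283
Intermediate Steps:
m(w, f) = w
(23*m(7, 9))/25959 + O/x = (23*7)/25959 - 7023/35285 = 161*(1/25959) - 7023*1/35285 = 161/25959 - 7023/35285 = -176629172/915963315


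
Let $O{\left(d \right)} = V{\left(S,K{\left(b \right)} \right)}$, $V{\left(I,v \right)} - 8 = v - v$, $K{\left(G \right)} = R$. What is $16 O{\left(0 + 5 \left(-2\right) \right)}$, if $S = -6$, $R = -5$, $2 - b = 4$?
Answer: $128$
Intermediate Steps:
$b = -2$ ($b = 2 - 4 = -2$)
$K{\left(G \right)} = -5$
$V{\left(I,v \right)} = 8$ ($V{\left(I,v \right)} = 8 + \left(v - v\right) = 8 + 0 = 8$)
$O{\left(d \right)} = 8$
$16 O{\left(0 + 5 \left(-2\right) \right)} = 16 \cdot 8 = 128$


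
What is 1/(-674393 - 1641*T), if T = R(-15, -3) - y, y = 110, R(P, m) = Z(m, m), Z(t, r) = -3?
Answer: -1/488960 ≈ -2.0452e-6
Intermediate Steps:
R(P, m) = -3
T = -113 (T = -3 - 1*110 = -3 - 110 = -113)
1/(-674393 - 1641*T) = 1/(-674393 - 1641*(-113)) = 1/(-674393 + 185433) = 1/(-488960) = -1/488960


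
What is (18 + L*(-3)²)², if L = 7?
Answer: 6561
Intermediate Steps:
(18 + L*(-3)²)² = (18 + 7*(-3)²)² = (18 + 7*9)² = (18 + 63)² = 81² = 6561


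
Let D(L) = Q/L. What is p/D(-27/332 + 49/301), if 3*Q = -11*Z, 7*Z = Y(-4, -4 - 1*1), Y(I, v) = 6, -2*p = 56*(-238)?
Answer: -6781453/39259 ≈ -172.74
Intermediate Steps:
p = 6664 (p = -28*(-238) = -1/2*(-13328) = 6664)
Z = 6/7 (Z = (1/7)*6 = 6/7 ≈ 0.85714)
Q = -22/7 (Q = (-11*6/7)/3 = (1/3)*(-66/7) = -22/7 ≈ -3.1429)
D(L) = -22/(7*L)
p/D(-27/332 + 49/301) = 6664/((-22/(7*(-27/332 + 49/301)))) = 6664/((-22/(7*(-27*1/332 + 49*(1/301))))) = 6664/((-22/(7*(-27/332 + 7/43)))) = 6664/((-22/(7*1163/14276))) = 6664/((-22/7*14276/1163)) = 6664/(-314072/8141) = 6664*(-8141/314072) = -6781453/39259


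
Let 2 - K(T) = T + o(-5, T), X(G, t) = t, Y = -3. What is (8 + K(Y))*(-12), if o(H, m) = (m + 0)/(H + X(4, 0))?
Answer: -744/5 ≈ -148.80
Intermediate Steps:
o(H, m) = m/H (o(H, m) = (m + 0)/(H + 0) = m/H)
K(T) = 2 - 4*T/5 (K(T) = 2 - (T + T/(-5)) = 2 - (T + T*(-1/5)) = 2 - (T - T/5) = 2 - 4*T/5)
(8 + K(Y))*(-12) = (8 + (2 - 4/5*(-3)))*(-12) = (8 + (2 + 12/5))*(-12) = (8 + 22/5)*(-12) = (62/5)*(-12) = -744/5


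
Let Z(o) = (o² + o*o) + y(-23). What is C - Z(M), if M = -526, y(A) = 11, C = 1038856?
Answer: 485493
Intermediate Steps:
Z(o) = 11 + 2*o² (Z(o) = (o² + o*o) + 11 = (o² + o²) + 11 = 2*o² + 11 = 11 + 2*o²)
C - Z(M) = 1038856 - (11 + 2*(-526)²) = 1038856 - (11 + 2*276676) = 1038856 - (11 + 553352) = 1038856 - 1*553363 = 1038856 - 553363 = 485493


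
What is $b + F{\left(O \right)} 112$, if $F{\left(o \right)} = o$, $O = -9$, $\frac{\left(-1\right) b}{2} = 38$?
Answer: $-1084$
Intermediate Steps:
$b = -76$ ($b = \left(-2\right) 38 = -76$)
$b + F{\left(O \right)} 112 = -76 - 1008 = -1084$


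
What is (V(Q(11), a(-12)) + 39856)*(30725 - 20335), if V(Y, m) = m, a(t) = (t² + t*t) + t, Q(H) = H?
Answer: 416971480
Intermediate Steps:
a(t) = t + 2*t² (a(t) = (t² + t²) + t = 2*t² + t = t + 2*t²)
(V(Q(11), a(-12)) + 39856)*(30725 - 20335) = (-12*(1 + 2*(-12)) + 39856)*(30725 - 20335) = (-12*(1 - 24) + 39856)*10390 = (-12*(-23) + 39856)*10390 = (276 + 39856)*10390 = 40132*10390 = 416971480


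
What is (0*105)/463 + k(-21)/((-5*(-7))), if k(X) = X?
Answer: -⅗ ≈ -0.60000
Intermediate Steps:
(0*105)/463 + k(-21)/((-5*(-7))) = (0*105)/463 - 21/((-5*(-7))) = 0*(1/463) - 21/35 = 0 - 21*1/35 = 0 - ⅗ = -⅗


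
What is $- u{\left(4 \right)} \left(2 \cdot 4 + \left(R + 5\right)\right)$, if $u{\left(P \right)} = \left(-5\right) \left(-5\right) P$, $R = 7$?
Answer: $-2000$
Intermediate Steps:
$u{\left(P \right)} = 25 P$
$- u{\left(4 \right)} \left(2 \cdot 4 + \left(R + 5\right)\right) = - 25 \cdot 4 \left(2 \cdot 4 + \left(7 + 5\right)\right) = - 100 \left(8 + 12\right) = - 100 \cdot 20 = \left(-1\right) 2000 = -2000$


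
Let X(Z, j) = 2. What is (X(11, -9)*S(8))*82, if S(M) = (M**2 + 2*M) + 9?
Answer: 14596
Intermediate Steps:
S(M) = 9 + M**2 + 2*M
(X(11, -9)*S(8))*82 = (2*(9 + 8**2 + 2*8))*82 = (2*(9 + 64 + 16))*82 = (2*89)*82 = 178*82 = 14596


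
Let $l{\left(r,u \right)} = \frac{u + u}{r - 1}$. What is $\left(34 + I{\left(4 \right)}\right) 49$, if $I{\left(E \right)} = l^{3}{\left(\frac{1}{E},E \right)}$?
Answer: $- \frac{1560650}{27} \approx -57802.0$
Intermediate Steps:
$l{\left(r,u \right)} = \frac{2 u}{-1 + r}$
$I{\left(E \right)} = \frac{8 E^{3}}{\left(-1 + \frac{1}{E}\right)^{3}}$ ($I{\left(E \right)} = \left(\frac{2 E}{-1 + \frac{1}{E}}\right)^{3} = \frac{8 E^{3}}{\left(-1 + \frac{1}{E}\right)^{3}}$)
$\left(34 + I{\left(4 \right)}\right) 49 = \left(34 - \frac{8 \cdot 4^{6}}{\left(-1 + 4\right)^{3}}\right) 49 = \left(34 - \frac{32768}{27}\right) 49 = \left(- \frac{31850}{27}\right) 49 = - \frac{1560650}{27}$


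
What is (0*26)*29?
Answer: 0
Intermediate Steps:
(0*26)*29 = 0*29 = 0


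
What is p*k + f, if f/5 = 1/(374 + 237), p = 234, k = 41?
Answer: 5861939/611 ≈ 9594.0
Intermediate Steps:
f = 5/611 (f = 5/(374 + 237) = 5/611 ≈ 0.0081833)
p*k + f = 234*41 + 5/611 = 9594 + 5/611 = 5861939/611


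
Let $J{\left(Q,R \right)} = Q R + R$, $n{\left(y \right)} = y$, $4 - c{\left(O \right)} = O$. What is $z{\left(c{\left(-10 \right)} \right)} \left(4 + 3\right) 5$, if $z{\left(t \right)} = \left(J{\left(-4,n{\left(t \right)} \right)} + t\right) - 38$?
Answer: $-2310$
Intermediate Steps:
$c{\left(O \right)} = 4 - O$
$J{\left(Q,R \right)} = R + Q R$
$z{\left(t \right)} = -38 - 2 t$ ($z{\left(t \right)} = \left(t \left(1 - 4\right) + t\right) - 38 = \left(t \left(-3\right) + t\right) - 38 = \left(- 3 t + t\right) - 38 = - 2 t - 38 = -38 - 2 t$)
$z{\left(c{\left(-10 \right)} \right)} \left(4 + 3\right) 5 = \left(-38 - 2 \left(4 - -10\right)\right) \left(4 + 3\right) 5 = \left(-38 - 2 \left(4 + 10\right)\right) 7 \cdot 5 = \left(-38 - 28\right) 35 = \left(-66\right) 35 = -2310$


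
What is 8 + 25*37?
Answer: 933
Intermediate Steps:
8 + 25*37 = 8 + 925 = 933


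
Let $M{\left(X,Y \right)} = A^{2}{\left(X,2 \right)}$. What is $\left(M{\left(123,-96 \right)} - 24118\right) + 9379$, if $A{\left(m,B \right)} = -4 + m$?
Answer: $-578$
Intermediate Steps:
$M{\left(X,Y \right)} = \left(-4 + X\right)^{2}$
$\left(M{\left(123,-96 \right)} - 24118\right) + 9379 = \left(\left(-4 + 123\right)^{2} - 24118\right) + 9379 = \left(119^{2} - 24118\right) + 9379 = \left(14161 - 24118\right) + 9379 = -9957 + 9379 = -578$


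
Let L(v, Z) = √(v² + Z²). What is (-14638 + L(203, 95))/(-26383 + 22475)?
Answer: 7319/1954 - √50234/3908 ≈ 3.6883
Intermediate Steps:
L(v, Z) = √(Z² + v²)
(-14638 + L(203, 95))/(-26383 + 22475) = (-14638 + √(95² + 203²))/(-26383 + 22475) = (-14638 + √(9025 + 41209))/(-3908) = (-14638 + √50234)*(-1/3908) = 7319/1954 - √50234/3908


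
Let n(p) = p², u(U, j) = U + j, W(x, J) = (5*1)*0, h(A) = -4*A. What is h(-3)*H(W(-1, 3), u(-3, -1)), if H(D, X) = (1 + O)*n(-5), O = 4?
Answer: 1500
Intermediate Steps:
W(x, J) = 0 (W(x, J) = 5*0 = 0)
H(D, X) = 125 (H(D, X) = (1 + 4)*(-5)² = 5*25 = 125)
h(-3)*H(W(-1, 3), u(-3, -1)) = -4*(-3)*125 = 12*125 = 1500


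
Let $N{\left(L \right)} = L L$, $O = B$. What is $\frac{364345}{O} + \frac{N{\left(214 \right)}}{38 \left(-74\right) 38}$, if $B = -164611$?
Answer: $- \frac{11617743669}{4397418254} \approx -2.6419$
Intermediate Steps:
$O = -164611$
$N{\left(L \right)} = L^{2}$
$\frac{364345}{O} + \frac{N{\left(214 \right)}}{38 \left(-74\right) 38} = \frac{364345}{-164611} + \frac{214^{2}}{38 \left(-74\right) 38} = 364345 \left(- \frac{1}{164611}\right) + \frac{45796}{\left(-2812\right) 38} = - \frac{364345}{164611} + \frac{45796}{-106856} = - \frac{364345}{164611} + 45796 \left(- \frac{1}{106856}\right) = - \frac{364345}{164611} - \frac{11449}{26714} = - \frac{11617743669}{4397418254}$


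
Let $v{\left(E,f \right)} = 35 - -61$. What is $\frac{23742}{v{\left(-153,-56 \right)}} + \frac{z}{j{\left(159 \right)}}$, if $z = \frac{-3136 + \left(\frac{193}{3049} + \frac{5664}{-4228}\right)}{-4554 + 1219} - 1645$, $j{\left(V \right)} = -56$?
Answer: $\frac{333050004559333}{1203777641360} \approx 276.67$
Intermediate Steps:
$v{\left(E,f \right)} = 96$ ($v{\left(E,f \right)} = 35 + 61 = 96$)
$z = - \frac{17670373315244}{10748014655}$ ($z = \frac{-3136 + \left(193 \cdot \frac{1}{3049} + 5664 \left(- \frac{1}{4228}\right)\right)}{-3335} - 1645 = \left(-3136 + \left(\frac{193}{3049} - \frac{1416}{1057}\right)\right) \left(- \frac{1}{3335}\right) - 1645 = \left(-3136 - \frac{4113383}{3222793}\right) \left(- \frac{1}{3335}\right) - 1645 = \left(- \frac{10110792231}{3222793}\right) \left(- \frac{1}{3335}\right) - 1645 = \frac{10110792231}{10748014655} - 1645 = - \frac{17670373315244}{10748014655} \approx -1644.1$)
$\frac{23742}{v{\left(-153,-56 \right)}} + \frac{z}{j{\left(159 \right)}} = \frac{23742}{96} - \frac{17670373315244}{10748014655 \left(-56\right)} = 23742 \cdot \frac{1}{96} - - \frac{4417593328811}{150472205170} = \frac{3957}{16} + \frac{4417593328811}{150472205170} = \frac{333050004559333}{1203777641360}$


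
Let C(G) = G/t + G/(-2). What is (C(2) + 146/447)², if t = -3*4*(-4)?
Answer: 567009/1420864 ≈ 0.39906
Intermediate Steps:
t = 48 (t = -12*(-4) = 48)
C(G) = -23*G/48 (C(G) = G/48 + G/(-2) = G*(1/48) + G*(-½) = G/48 - G/2 = -23*G/48)
(C(2) + 146/447)² = (-23/48*2 + 146/447)² = (-23/24 + 146*(1/447))² = (-23/24 + 146/447)² = (-753/1192)² = 567009/1420864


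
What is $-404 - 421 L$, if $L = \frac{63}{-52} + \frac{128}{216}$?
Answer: $- \frac{201367}{1404} \approx -143.42$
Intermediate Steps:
$L = - \frac{869}{1404}$ ($L = 63 \left(- \frac{1}{52}\right) + 128 \cdot \frac{1}{216} = - \frac{63}{52} + \frac{16}{27} = - \frac{869}{1404} \approx -0.61895$)
$-404 - 421 L = -404 - - \frac{365849}{1404} = -404 + \frac{365849}{1404} = - \frac{201367}{1404}$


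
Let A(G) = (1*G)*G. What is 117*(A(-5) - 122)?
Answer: -11349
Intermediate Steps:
A(G) = G² (A(G) = G*G = G²)
117*(A(-5) - 122) = 117*((-5)² - 122) = 117*(25 - 122) = 117*(-97) = -11349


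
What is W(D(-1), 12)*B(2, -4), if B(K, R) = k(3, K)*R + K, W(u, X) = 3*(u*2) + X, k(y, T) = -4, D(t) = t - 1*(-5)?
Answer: 648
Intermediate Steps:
D(t) = 5 + t (D(t) = t + 5 = 5 + t)
W(u, X) = X + 6*u (W(u, X) = 3*(2*u) + X = 6*u + X = X + 6*u)
B(K, R) = K - 4*R (B(K, R) = -4*R + K = K - 4*R)
W(D(-1), 12)*B(2, -4) = (12 + 6*(5 - 1))*(2 - 4*(-4)) = (12 + 6*4)*(2 + 16) = (12 + 24)*18 = 36*18 = 648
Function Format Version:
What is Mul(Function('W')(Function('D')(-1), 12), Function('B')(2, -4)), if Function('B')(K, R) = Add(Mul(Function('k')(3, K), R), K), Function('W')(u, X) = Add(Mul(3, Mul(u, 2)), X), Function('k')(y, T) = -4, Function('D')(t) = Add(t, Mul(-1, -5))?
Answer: 648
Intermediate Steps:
Function('D')(t) = Add(5, t) (Function('D')(t) = Add(t, 5) = Add(5, t))
Function('W')(u, X) = Add(X, Mul(6, u)) (Function('W')(u, X) = Add(Mul(3, Mul(2, u)), X) = Add(Mul(6, u), X) = Add(X, Mul(6, u)))
Function('B')(K, R) = Add(K, Mul(-4, R)) (Function('B')(K, R) = Add(Mul(-4, R), K) = Add(K, Mul(-4, R)))
Mul(Function('W')(Function('D')(-1), 12), Function('B')(2, -4)) = Mul(Add(12, Mul(6, Add(5, -1))), Add(2, Mul(-4, -4))) = Mul(Add(12, Mul(6, 4)), Add(2, 16)) = Mul(Add(12, 24), 18) = Mul(36, 18) = 648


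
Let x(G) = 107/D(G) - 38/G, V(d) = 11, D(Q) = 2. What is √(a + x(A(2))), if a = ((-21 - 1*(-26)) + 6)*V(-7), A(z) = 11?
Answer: √82786/22 ≈ 13.078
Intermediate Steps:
a = 121 (a = ((-21 - 1*(-26)) + 6)*11 = ((-21 + 26) + 6)*11 = (5 + 6)*11 = 11*11 = 121)
x(G) = 107/2 - 38/G
√(a + x(A(2))) = √(121 + (107/2 - 38/11)) = √(121 + 1101/22) = √(3763/22) = √82786/22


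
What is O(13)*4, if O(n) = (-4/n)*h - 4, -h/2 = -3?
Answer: -304/13 ≈ -23.385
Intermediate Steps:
h = 6 (h = -2*(-3) = 6)
O(n) = -4 - 24/n (O(n) = -4/n*6 - 4 = -24/n - 4 = -4 - 24/n)
O(13)*4 = (-4 - 24/13)*4 = -76/13*4 = -304/13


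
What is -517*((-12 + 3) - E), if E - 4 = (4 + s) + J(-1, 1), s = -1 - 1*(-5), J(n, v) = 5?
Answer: 13442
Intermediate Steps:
s = 4 (s = -1 + 5 = 4)
E = 17 (E = 4 + ((4 + 4) + 5) = 4 + (8 + 5) = 4 + 13 = 17)
-517*((-12 + 3) - E) = -517*((-12 + 3) - 1*17) = -517*(-9 - 17) = -517*(-26) = 13442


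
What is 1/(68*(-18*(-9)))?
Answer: 1/11016 ≈ 9.0777e-5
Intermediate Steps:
1/(68*(-18*(-9))) = 1/(68*162) = 1/11016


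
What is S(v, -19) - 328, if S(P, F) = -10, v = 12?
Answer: -338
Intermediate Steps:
S(v, -19) - 328 = -10 - 328 = -338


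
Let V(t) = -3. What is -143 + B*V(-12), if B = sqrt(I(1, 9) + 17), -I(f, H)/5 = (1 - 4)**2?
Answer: -143 - 6*I*sqrt(7) ≈ -143.0 - 15.875*I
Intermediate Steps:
I(f, H) = -45 (I(f, H) = -5*(1 - 4)**2 = -5*(-3)**2 = -5*9 = -45)
B = 2*I*sqrt(7) (B = sqrt(-45 + 17) = sqrt(-28) = 2*I*sqrt(7) ≈ 5.2915*I)
-143 + B*V(-12) = -143 + (2*I*sqrt(7))*(-3) = -143 - 6*I*sqrt(7)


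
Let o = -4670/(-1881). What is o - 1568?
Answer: -2944738/1881 ≈ -1565.5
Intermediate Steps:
o = 4670/1881 (o = -4670*(-1/1881) = 4670/1881 ≈ 2.4827)
o - 1568 = 4670/1881 - 1568 = -2944738/1881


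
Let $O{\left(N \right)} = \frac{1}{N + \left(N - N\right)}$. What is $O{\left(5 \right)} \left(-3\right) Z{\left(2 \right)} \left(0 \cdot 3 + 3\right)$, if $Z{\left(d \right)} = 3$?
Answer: $- \frac{27}{5} \approx -5.4$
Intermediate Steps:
$O{\left(N \right)} = \frac{1}{N}$ ($O{\left(N \right)} = \frac{1}{N + 0} = \frac{1}{N}$)
$O{\left(5 \right)} \left(-3\right) Z{\left(2 \right)} \left(0 \cdot 3 + 3\right) = \frac{1}{5} \left(-3\right) 3 \left(0 \cdot 3 + 3\right) = \frac{1}{5} \left(-3\right) 3 \left(0 + 3\right) = \left(- \frac{3}{5}\right) 3 \cdot 3 = \left(- \frac{9}{5}\right) 3 = - \frac{27}{5}$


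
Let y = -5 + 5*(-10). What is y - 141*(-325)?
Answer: 45770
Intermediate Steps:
y = -55 (y = -5 - 50 = -55)
y - 141*(-325) = -55 - 141*(-325) = -55 + 45825 = 45770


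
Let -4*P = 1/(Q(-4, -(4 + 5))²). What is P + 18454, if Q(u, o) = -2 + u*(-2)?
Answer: 2657375/144 ≈ 18454.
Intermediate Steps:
Q(u, o) = -2 - 2*u
P = -1/144 (P = -1/(4*(-2 - 2*(-4))²) = -1/(4*(-2 + 8)²) = -1/(4*(6²)) = -¼/36 = -¼*1/36 = -1/144 ≈ -0.0069444)
P + 18454 = -1/144 + 18454 = 2657375/144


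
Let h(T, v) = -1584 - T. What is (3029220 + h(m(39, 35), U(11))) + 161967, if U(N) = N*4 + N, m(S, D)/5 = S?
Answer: 3189408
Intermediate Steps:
m(S, D) = 5*S
U(N) = 5*N (U(N) = 4*N + N = 5*N)
(3029220 + h(m(39, 35), U(11))) + 161967 = (3029220 + (-1584 - 5*39)) + 161967 = (3029220 + (-1584 - 1*195)) + 161967 = (3029220 + (-1584 - 195)) + 161967 = (3029220 - 1779) + 161967 = 3027441 + 161967 = 3189408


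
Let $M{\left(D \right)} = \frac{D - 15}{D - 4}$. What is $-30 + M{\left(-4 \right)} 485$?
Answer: $\frac{8975}{8} \approx 1121.9$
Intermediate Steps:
$M{\left(D \right)} = \frac{-15 + D}{-4 + D}$
$-30 + M{\left(-4 \right)} 485 = -30 + \frac{-15 - 4}{-4 - 4} \cdot 485 = -30 + \frac{1}{-8} \left(-19\right) 485 = -30 + \left(- \frac{1}{8}\right) \left(-19\right) 485 = -30 + \frac{19}{8} \cdot 485 = -30 + \frac{9215}{8} = \frac{8975}{8}$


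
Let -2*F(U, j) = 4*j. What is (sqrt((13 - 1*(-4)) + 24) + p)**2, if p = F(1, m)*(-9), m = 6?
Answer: (108 + sqrt(41))**2 ≈ 13088.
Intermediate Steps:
F(U, j) = -2*j
p = 108 (p = -2*6*(-9) = -12*(-9) = 108)
(sqrt((13 - 1*(-4)) + 24) + p)**2 = (sqrt((13 - 1*(-4)) + 24) + 108)**2 = (sqrt((13 + 4) + 24) + 108)**2 = (sqrt(17 + 24) + 108)**2 = (sqrt(41) + 108)**2 = (108 + sqrt(41))**2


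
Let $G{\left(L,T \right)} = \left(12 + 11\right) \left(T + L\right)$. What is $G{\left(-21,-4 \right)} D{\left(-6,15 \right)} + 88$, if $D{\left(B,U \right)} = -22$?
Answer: $12738$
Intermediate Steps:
$G{\left(L,T \right)} = 23 L + 23 T$ ($G{\left(L,T \right)} = 23 \left(L + T\right) = 23 L + 23 T$)
$G{\left(-21,-4 \right)} D{\left(-6,15 \right)} + 88 = \left(23 \left(-21\right) + 23 \left(-4\right)\right) \left(-22\right) + 88 = \left(-483 - 92\right) \left(-22\right) + 88 = \left(-575\right) \left(-22\right) + 88 = 12650 + 88 = 12738$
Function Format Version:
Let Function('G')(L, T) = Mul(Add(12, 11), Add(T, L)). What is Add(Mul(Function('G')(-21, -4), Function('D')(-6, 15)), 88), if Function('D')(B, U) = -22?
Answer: 12738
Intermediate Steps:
Function('G')(L, T) = Add(Mul(23, L), Mul(23, T)) (Function('G')(L, T) = Mul(23, Add(L, T)) = Add(Mul(23, L), Mul(23, T)))
Add(Mul(Function('G')(-21, -4), Function('D')(-6, 15)), 88) = Add(Mul(Add(Mul(23, -21), Mul(23, -4)), -22), 88) = Add(Mul(Add(-483, -92), -22), 88) = Add(Mul(-575, -22), 88) = Add(12650, 88) = 12738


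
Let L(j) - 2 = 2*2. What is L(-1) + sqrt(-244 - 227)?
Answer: 6 + I*sqrt(471) ≈ 6.0 + 21.703*I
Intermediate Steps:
L(j) = 6 (L(j) = 2 + 2*2 = 2 + 4 = 6)
L(-1) + sqrt(-244 - 227) = 6 + sqrt(-244 - 227) = 6 + sqrt(-471) = 6 + I*sqrt(471)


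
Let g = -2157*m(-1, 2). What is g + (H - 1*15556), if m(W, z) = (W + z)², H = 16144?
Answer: -1569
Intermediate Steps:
g = -2157 (g = -2157*(-1 + 2)² = -2157*1² = -2157*1 = -2157)
g + (H - 1*15556) = -2157 + (16144 - 1*15556) = -2157 + (16144 - 15556) = -2157 + 588 = -1569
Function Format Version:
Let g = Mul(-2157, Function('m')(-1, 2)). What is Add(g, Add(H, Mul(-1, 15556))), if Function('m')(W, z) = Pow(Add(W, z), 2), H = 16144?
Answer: -1569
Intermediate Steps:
g = -2157 (g = Mul(-2157, Pow(Add(-1, 2), 2)) = Mul(-2157, Pow(1, 2)) = Mul(-2157, 1) = -2157)
Add(g, Add(H, Mul(-1, 15556))) = Add(-2157, Add(16144, Mul(-1, 15556))) = Add(-2157, Add(16144, -15556)) = Add(-2157, 588) = -1569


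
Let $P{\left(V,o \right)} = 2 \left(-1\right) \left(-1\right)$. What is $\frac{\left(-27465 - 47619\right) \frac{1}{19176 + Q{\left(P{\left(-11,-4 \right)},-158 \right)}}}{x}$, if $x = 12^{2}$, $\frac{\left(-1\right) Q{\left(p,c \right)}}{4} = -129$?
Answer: $- \frac{6257}{236304} \approx -0.026479$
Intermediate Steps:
$P{\left(V,o \right)} = 2$ ($P{\left(V,o \right)} = \left(-2\right) \left(-1\right) = 2$)
$Q{\left(p,c \right)} = 516$ ($Q{\left(p,c \right)} = \left(-4\right) \left(-129\right) = 516$)
$x = 144$
$\frac{\left(-27465 - 47619\right) \frac{1}{19176 + Q{\left(P{\left(-11,-4 \right)},-158 \right)}}}{x} = \frac{\left(-27465 - 47619\right) \frac{1}{19176 + 516}}{144} = - \frac{75084}{19692} \cdot \frac{1}{144} = \left(-75084\right) \frac{1}{19692} \cdot \frac{1}{144} = \left(- \frac{6257}{1641}\right) \frac{1}{144} = - \frac{6257}{236304}$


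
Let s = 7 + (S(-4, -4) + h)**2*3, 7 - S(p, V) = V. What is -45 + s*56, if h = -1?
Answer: 17147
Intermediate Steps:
S(p, V) = 7 - V
s = 307 (s = 7 + ((7 - 1*(-4)) - 1)**2*3 = 7 + ((7 + 4) - 1)**2*3 = 7 + (11 - 1)**2*3 = 7 + 10**2*3 = 7 + 100*3 = 7 + 300 = 307)
-45 + s*56 = -45 + 307*56 = -45 + 17192 = 17147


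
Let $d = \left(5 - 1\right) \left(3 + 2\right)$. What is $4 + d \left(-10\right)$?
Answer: $-196$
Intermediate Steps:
$d = 20$ ($d = 4 \cdot 5 = 20$)
$4 + d \left(-10\right) = 4 + 20 \left(-10\right) = 4 - 200 = -196$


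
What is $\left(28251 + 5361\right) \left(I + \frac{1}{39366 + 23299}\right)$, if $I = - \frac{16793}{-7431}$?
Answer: $\frac{11790426054304}{155221205} \approx 75959.0$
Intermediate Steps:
$I = \frac{16793}{7431}$ ($I = \left(-16793\right) \left(- \frac{1}{7431}\right) = \frac{16793}{7431} \approx 2.2599$)
$\left(28251 + 5361\right) \left(I + \frac{1}{39366 + 23299}\right) = \left(28251 + 5361\right) \left(\frac{16793}{7431} + \frac{1}{39366 + 23299}\right) = 33612 \left(\frac{16793}{7431} + \frac{1}{62665}\right) = 33612 \cdot \frac{1052340776}{465663615} = \frac{11790426054304}{155221205}$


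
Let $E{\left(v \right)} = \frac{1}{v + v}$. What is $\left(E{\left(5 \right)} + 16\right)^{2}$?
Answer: $\frac{25921}{100} \approx 259.21$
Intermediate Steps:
$E{\left(v \right)} = \frac{1}{2 v}$
$\left(E{\left(5 \right)} + 16\right)^{2} = \left(\frac{1}{2 \cdot 5} + 16\right)^{2} = \left(\frac{1}{2} \cdot \frac{1}{5} + 16\right)^{2} = \left(\frac{1}{10} + 16\right)^{2} = \left(\frac{161}{10}\right)^{2} = \frac{25921}{100}$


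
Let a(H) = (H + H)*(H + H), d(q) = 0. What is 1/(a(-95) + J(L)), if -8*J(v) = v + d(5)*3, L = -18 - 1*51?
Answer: 8/288869 ≈ 2.7694e-5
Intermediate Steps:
a(H) = 4*H**2 (a(H) = (2*H)*(2*H) = 4*H**2)
L = -69 (L = -18 - 51 = -69)
J(v) = -v/8 (J(v) = -(v + 0*3)/8 = -(v + 0)/8 = -v/8)
1/(a(-95) + J(L)) = 1/(4*(-95)**2 - 1/8*(-69)) = 1/(4*9025 + 69/8) = 1/(36100 + 69/8) = 1/(288869/8) = 8/288869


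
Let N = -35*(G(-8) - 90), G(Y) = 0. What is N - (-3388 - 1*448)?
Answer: 6986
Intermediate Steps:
N = 3150 (N = -35*(0 - 90) = -35*(-90) = -1*(-3150) = 3150)
N - (-3388 - 1*448) = 3150 - (-3388 - 1*448) = 3150 - (-3388 - 448) = 3150 - 1*(-3836) = 3150 + 3836 = 6986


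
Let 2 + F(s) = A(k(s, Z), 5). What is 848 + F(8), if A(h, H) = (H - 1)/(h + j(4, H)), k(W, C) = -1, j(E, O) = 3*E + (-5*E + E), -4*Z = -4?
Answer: 4226/5 ≈ 845.20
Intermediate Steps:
Z = 1 (Z = -1/4*(-4) = 1)
j(E, O) = -E (j(E, O) = 3*E - 4*E = -E)
A(h, H) = (-1 + H)/(-4 + h) (A(h, H) = (H - 1)/(h - 1*4) = (-1 + H)/(h - 4) = (-1 + H)/(-4 + h))
F(s) = -14/5 (F(s) = -2 + (-1 + 5)/(-4 - 1) = -2 + 4/(-5) = -2 - 1/5*4 = -2 - 4/5 = -14/5)
848 + F(8) = 848 - 14/5 = 4226/5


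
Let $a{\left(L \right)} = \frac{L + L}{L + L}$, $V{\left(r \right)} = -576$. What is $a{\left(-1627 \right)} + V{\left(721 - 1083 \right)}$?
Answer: $-575$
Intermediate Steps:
$a{\left(L \right)} = 1$ ($a{\left(L \right)} = \frac{2 L}{2 L} = 2 L \frac{1}{2 L} = 1$)
$a{\left(-1627 \right)} + V{\left(721 - 1083 \right)} = 1 - 576 = -575$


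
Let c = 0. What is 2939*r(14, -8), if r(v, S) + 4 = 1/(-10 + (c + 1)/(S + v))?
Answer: -711238/59 ≈ -12055.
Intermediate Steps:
r(v, S) = -4 + 1/(-10 + 1/(S + v)) (r(v, S) = -4 + 1/(-10 + (0 + 1)/(S + v)) = -4 + 1/(-10 + 1/(S + v)))
2939*r(14, -8) = 2939*((4 - 41*(-8) - 41*14)/(-1 + 10*(-8) + 10*14)) = 2939*((4 + 328 - 574)/(-1 - 80 + 140)) = 2939*(-242/59) = -711238/59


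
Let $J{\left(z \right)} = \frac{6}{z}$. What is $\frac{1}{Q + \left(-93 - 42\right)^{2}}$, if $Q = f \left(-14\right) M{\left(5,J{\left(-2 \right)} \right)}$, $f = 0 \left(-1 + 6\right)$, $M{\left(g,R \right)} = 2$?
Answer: $\frac{1}{18225} \approx 5.487 \cdot 10^{-5}$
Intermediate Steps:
$f = 0$ ($f = 0 \cdot 5 = 0$)
$Q = 0$ ($Q = 0 \left(-14\right) 2 = 0 \cdot 2 = 0$)
$\frac{1}{Q + \left(-93 - 42\right)^{2}} = \frac{1}{0 + \left(-93 - 42\right)^{2}} = \frac{1}{0 + \left(-135\right)^{2}} = \frac{1}{0 + 18225} = \frac{1}{18225}$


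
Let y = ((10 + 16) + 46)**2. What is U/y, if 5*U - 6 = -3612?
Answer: -601/4320 ≈ -0.13912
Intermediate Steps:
U = -3606/5 (U = 6/5 + (1/5)*(-3612) = 6/5 - 3612/5 = -3606/5 ≈ -721.20)
y = 5184 (y = (26 + 46)**2 = 72**2 = 5184)
U/y = -3606/5/5184 = -3606/5*1/5184 = -601/4320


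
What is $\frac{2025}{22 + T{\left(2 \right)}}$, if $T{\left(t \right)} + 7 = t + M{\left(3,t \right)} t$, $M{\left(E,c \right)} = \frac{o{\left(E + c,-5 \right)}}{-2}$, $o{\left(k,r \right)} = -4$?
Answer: $\frac{675}{7} \approx 96.429$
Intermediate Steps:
$M{\left(E,c \right)} = 2$ ($M{\left(E,c \right)} = - \frac{4}{-2} = \left(-4\right) \left(- \frac{1}{2}\right) = 2$)
$T{\left(t \right)} = -7 + 3 t$ ($T{\left(t \right)} = -7 + \left(t + 2 t\right) = -7 + 3 t$)
$\frac{2025}{22 + T{\left(2 \right)}} = \frac{2025}{22 + \left(-7 + 3 \cdot 2\right)} = \frac{2025}{22 + \left(-7 + 6\right)} = \frac{2025}{22 - 1} = \frac{2025}{21} = 2025 \cdot \frac{1}{21} = \frac{675}{7}$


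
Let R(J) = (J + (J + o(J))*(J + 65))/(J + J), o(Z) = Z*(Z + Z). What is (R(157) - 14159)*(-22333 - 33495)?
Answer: -1161585282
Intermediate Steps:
o(Z) = 2*Z**2 (o(Z) = Z*(2*Z) = 2*Z**2)
R(J) = (J + (65 + J)*(J + 2*J**2))/(2*J) (R(J) = (J + (J + 2*J**2)*(J + 65))/(J + J) = (J + (J + 2*J**2)*(65 + J))/((2*J)) = (J + (65 + J)*(J + 2*J**2))*(1/(2*J)) = (J + (65 + J)*(J + 2*J**2))/(2*J))
(R(157) - 14159)*(-22333 - 33495) = ((33 + 157**2 + (131/2)*157) - 14159)*(-22333 - 33495) = ((33 + 24649 + 20567/2) - 14159)*(-55828) = (69931/2 - 14159)*(-55828) = (41613/2)*(-55828) = -1161585282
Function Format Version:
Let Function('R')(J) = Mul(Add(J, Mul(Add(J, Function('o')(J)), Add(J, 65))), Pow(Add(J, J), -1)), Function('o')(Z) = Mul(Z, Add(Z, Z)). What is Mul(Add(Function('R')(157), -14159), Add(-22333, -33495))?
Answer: -1161585282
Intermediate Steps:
Function('o')(Z) = Mul(2, Pow(Z, 2)) (Function('o')(Z) = Mul(Z, Mul(2, Z)) = Mul(2, Pow(Z, 2)))
Function('R')(J) = Mul(Rational(1, 2), Pow(J, -1), Add(J, Mul(Add(65, J), Add(J, Mul(2, Pow(J, 2)))))) (Function('R')(J) = Mul(Add(J, Mul(Add(J, Mul(2, Pow(J, 2))), Add(J, 65))), Pow(Add(J, J), -1)) = Mul(Add(J, Mul(Add(J, Mul(2, Pow(J, 2))), Add(65, J))), Pow(Mul(2, J), -1)) = Mul(Add(J, Mul(Add(65, J), Add(J, Mul(2, Pow(J, 2))))), Mul(Rational(1, 2), Pow(J, -1))) = Mul(Rational(1, 2), Pow(J, -1), Add(J, Mul(Add(65, J), Add(J, Mul(2, Pow(J, 2)))))))
Mul(Add(Function('R')(157), -14159), Add(-22333, -33495)) = Mul(Add(Add(33, Pow(157, 2), Mul(Rational(131, 2), 157)), -14159), Add(-22333, -33495)) = Mul(Add(Add(33, 24649, Rational(20567, 2)), -14159), -55828) = Mul(Add(Rational(69931, 2), -14159), -55828) = Mul(Rational(41613, 2), -55828) = -1161585282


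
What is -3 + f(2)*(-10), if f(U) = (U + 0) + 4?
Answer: -63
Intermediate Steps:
f(U) = 4 + U (f(U) = U + 4 = 4 + U)
-3 + f(2)*(-10) = -3 + (4 + 2)*(-10) = -3 + 6*(-10) = -3 - 60 = -63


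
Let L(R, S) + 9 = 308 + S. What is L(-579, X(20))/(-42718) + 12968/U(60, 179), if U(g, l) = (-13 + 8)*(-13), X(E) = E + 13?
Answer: 21305594/106795 ≈ 199.50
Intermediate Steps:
X(E) = 13 + E
U(g, l) = 65 (U(g, l) = -5*(-13) = 65)
L(R, S) = 299 + S (L(R, S) = -9 + (308 + S) = 299 + S)
L(-579, X(20))/(-42718) + 12968/U(60, 179) = (299 + (13 + 20))/(-42718) + 12968/65 = (299 + 33)*(-1/42718) + 12968*(1/65) = 332*(-1/42718) + 12968/65 = -166/21359 + 12968/65 = 21305594/106795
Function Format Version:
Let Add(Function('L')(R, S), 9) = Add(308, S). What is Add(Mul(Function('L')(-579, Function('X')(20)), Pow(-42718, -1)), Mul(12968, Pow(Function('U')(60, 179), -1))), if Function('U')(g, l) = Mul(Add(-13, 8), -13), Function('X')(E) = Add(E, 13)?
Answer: Rational(21305594, 106795) ≈ 199.50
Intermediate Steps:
Function('X')(E) = Add(13, E)
Function('U')(g, l) = 65 (Function('U')(g, l) = Mul(-5, -13) = 65)
Function('L')(R, S) = Add(299, S) (Function('L')(R, S) = Add(-9, Add(308, S)) = Add(299, S))
Add(Mul(Function('L')(-579, Function('X')(20)), Pow(-42718, -1)), Mul(12968, Pow(Function('U')(60, 179), -1))) = Add(Mul(Add(299, Add(13, 20)), Pow(-42718, -1)), Mul(12968, Pow(65, -1))) = Add(Mul(Add(299, 33), Rational(-1, 42718)), Mul(12968, Rational(1, 65))) = Add(Mul(332, Rational(-1, 42718)), Rational(12968, 65)) = Add(Rational(-166, 21359), Rational(12968, 65)) = Rational(21305594, 106795)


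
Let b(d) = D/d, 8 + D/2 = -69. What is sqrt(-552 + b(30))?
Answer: I*sqrt(125355)/15 ≈ 23.604*I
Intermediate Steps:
D = -154 (D = -16 + 2*(-69) = -16 - 138 = -154)
b(d) = -154/d
sqrt(-552 + b(30)) = sqrt(-552 - 154/30) = sqrt(-552 - 154*1/30) = sqrt(-552 - 77/15) = sqrt(-8357/15) = I*sqrt(125355)/15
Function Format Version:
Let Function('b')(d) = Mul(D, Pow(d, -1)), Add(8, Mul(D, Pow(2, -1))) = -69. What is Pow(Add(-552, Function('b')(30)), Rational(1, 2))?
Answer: Mul(Rational(1, 15), I, Pow(125355, Rational(1, 2))) ≈ Mul(23.604, I)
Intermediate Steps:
D = -154 (D = Add(-16, Mul(2, -69)) = Add(-16, -138) = -154)
Function('b')(d) = Mul(-154, Pow(d, -1))
Pow(Add(-552, Function('b')(30)), Rational(1, 2)) = Pow(Add(-552, Mul(-154, Pow(30, -1))), Rational(1, 2)) = Pow(Add(-552, Mul(-154, Rational(1, 30))), Rational(1, 2)) = Pow(Add(-552, Rational(-77, 15)), Rational(1, 2)) = Pow(Rational(-8357, 15), Rational(1, 2)) = Mul(Rational(1, 15), I, Pow(125355, Rational(1, 2)))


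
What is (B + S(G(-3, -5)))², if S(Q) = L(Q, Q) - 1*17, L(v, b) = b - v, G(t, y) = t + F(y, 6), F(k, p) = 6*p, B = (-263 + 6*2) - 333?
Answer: 361201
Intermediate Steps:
B = -584 (B = (-263 + 12) - 333 = -251 - 333 = -584)
G(t, y) = 36 + t (G(t, y) = t + 6*6 = t + 36 = 36 + t)
S(Q) = -17 (S(Q) = (Q - Q) - 1*17 = 0 - 17 = -17)
(B + S(G(-3, -5)))² = (-584 - 17)² = (-601)² = 361201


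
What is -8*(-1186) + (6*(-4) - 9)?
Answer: 9455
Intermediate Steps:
-8*(-1186) + (6*(-4) - 9) = 9488 + (-24 - 9) = 9488 - 33 = 9455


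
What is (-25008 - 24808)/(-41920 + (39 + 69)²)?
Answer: 6227/3782 ≈ 1.6465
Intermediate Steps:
(-25008 - 24808)/(-41920 + (39 + 69)²) = -49816/(-41920 + 108²) = -49816/(-41920 + 11664) = -49816/(-30256) = -49816*(-1/30256) = 6227/3782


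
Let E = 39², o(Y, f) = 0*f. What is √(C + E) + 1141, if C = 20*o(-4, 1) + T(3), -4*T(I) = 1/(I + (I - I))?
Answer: 1141 + √54753/6 ≈ 1180.0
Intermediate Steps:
T(I) = -1/(4*I) (T(I) = -1/(4*(I + (I - I))) = -1/(4*(I + 0)) = -1/(4*I))
o(Y, f) = 0
E = 1521
C = -1/12 (C = 20*0 - ¼/3 = 0 - ¼*⅓ = 0 - 1/12 = -1/12 ≈ -0.083333)
√(C + E) + 1141 = √(-1/12 + 1521) + 1141 = √(18251/12) + 1141 = √54753/6 + 1141 = 1141 + √54753/6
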